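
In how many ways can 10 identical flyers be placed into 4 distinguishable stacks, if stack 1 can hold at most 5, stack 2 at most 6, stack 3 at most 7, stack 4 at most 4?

Without the upper bounds there are C(13,3) = 286 ways to split 10 among 4 stacks.
Subtract solutions that violate a single cap (substitute x_i' = x_i − (cap_i+1)): x_1 ≥ 6 gives C(7,3) = 35; x_2 ≥ 7 gives C(6,3) = 20; x_3 ≥ 8 gives C(5,3) = 10; x_4 ≥ 5 gives C(8,3) = 56. Together 121.
No two caps can be exceeded simultaneously, so the pair terms are all 0.
By inclusion–exclusion the count is 286 − 121 + 0 = 165.

165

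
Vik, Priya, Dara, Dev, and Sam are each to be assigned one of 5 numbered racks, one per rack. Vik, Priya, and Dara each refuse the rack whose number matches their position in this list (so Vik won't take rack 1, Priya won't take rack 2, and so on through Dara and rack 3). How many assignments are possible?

Let Aᵢ (for i ∈ {1, 2, 3}) be the placements that put person i in their forbidden rack. Any j of these fix j positions, leaving (5−j)! ways to fill the rest, and there are C(3,j) ways to pick which j.
By inclusion–exclusion, the number of valid placements is Σ_{j=0}^{3} (−1)^j C(3,j)·(5−j)!.
Computing: 120 − 72 + 18 − 2 = 64.

64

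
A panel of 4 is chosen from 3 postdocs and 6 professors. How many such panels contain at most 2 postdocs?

120

Split by how many postdocs are chosen (0 through 2).
Sum: C(3,0)·C(6,4) + C(3,1)·C(6,3) + C(3,2)·C(6,2) = 15 + 60 + 45 = 120.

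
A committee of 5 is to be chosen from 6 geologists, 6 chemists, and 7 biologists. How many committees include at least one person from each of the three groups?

8295

Total 5-person selections from all 19: C(19,5) = 11628.
Subtract selections that omit an entire group: no geologists → C(13,5) = 1287; no chemists → C(13,5) = 1287; no biologists → C(12,5) = 792.
Add back selections omitting two groups (i.e. drawn from a single group): C(6,5) + C(6,5) + C(7,5) = 33.
By inclusion–exclusion: 11628 − 3366 + 33 = 8295.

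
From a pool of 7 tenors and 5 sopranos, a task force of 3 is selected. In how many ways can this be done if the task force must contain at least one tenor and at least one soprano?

175

Unrestricted: C(12,3) = 220 ways to pick any 3 of the 12.
Selections missing a whole group: no tenors → C(5,3) = 10; no sopranos → C(7,3) = 35.
Both groups omitted at once is impossible, so 220 − 45 = 175.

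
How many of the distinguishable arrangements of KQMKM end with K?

12

Fix K in the last position and arrange the remaining 4 letters.
Those 4 letters have M appearing twice, giving (4)!/(2!) = 12.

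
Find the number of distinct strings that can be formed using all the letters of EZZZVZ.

30

EZZZVZ has 6 letters with Z appearing 4 times.
Dividing 6! = 720 by 4! = 24 for the repeated letters gives 30.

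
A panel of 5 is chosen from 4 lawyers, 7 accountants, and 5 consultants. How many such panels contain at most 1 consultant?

Split by how many consultants are chosen (0 through 1).
Sum: C(5,0)·C(11,5) + C(5,1)·C(11,4) = 462 + 1650 = 2112.

2112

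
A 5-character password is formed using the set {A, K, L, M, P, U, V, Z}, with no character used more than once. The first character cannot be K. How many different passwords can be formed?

5880

The first character has 8−1 = 7 choices (anything except K).
The remaining 4 characters are filled from the other 7 symbols without repetition: 7 × 6 × 5 × 4 = 840.
Total: 7 × 840 = 5880.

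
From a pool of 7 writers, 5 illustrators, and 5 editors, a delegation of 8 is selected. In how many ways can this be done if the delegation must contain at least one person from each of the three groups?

Unrestricted: C(17,8) = 24310 ways to pick any 8 of the 17.
Subtract selections that omit an entire group: no writers → C(10,8) = 45; no illustrators → C(12,8) = 495; no editors → C(12,8) = 495.
Add back selections omitting two groups (i.e. drawn from a single group): C(7,8) + C(5,8) + C(5,8) = 0.
By inclusion–exclusion: 24310 − 1035 + 0 = 23275.

23275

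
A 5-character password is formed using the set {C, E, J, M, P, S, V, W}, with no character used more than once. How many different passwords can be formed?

6720

This is a permutation of 5 out of 8: P(8,5) = 8!/3!.
That product is 8 × 7 × 6 × 5 × 4 = 6720.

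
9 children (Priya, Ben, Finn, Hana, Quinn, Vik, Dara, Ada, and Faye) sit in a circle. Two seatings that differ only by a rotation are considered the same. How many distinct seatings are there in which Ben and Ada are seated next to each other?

10080

Treat {Ben, Ada} as one unit (2 internal orders) and seat the resulting 8 units around the table: (7)! circular arrangements.
So 2 × (7)! = 2 × 5040 = 10080.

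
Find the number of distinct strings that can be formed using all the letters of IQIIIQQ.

35

IQIIIQQ has 7 letters with I appearing 4 times and Q appearing 3 times.
Dividing 7! = 5040 by 4!·3! = 144 for the repeated letters gives 35.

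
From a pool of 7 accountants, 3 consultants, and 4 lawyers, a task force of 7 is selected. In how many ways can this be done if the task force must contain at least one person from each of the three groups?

2982

With no constraint there are C(14,7) = 3432 possible selections.
Selections missing a whole group: no accountants → C(7,7) = 1; no consultants → C(11,7) = 330; no lawyers → C(10,7) = 120.
Add back selections omitting two groups (i.e. drawn from a single group): C(7,7) + C(3,7) + C(4,7) = 1.
By inclusion–exclusion: 3432 − 451 + 1 = 2982.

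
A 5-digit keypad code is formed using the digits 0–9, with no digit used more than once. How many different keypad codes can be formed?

30240

This is a permutation of 5 out of 10: P(10,5) = 10!/5!.
10 × 9 × 8 × 7 × 6 = 30240.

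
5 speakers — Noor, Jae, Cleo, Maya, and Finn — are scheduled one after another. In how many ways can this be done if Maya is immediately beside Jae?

Place the 3 others and the Maya-Jae pair as 4 objects in a line; the pair has 2 internal arrangements.
So the count is 2·(4)! = 48.

48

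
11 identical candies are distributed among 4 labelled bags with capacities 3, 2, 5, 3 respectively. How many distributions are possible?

Without the upper bounds there are C(14,3) = 364 ways to split 11 among 4 bags.
Subtract solutions that violate a single cap (substitute x_i' = x_i − (cap_i+1)): x_1 ≥ 4 gives C(10,3) = 120; x_2 ≥ 3 gives C(11,3) = 165; x_3 ≥ 6 gives C(8,3) = 56; x_4 ≥ 4 gives C(10,3) = 120. Together 461.
Add back pairs where two caps are both exceeded: 35 + 4 + 20 + 10 + 35 + 4 = 108.
Subtract triples: 0 + 1 + 0 + 0 = 1.
By inclusion–exclusion the count is 364 − 461 + 108 − 1 = 10.

10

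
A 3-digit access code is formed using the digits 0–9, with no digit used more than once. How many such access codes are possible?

Choose and order 3 of the 10 symbols: the first digit has 10 options, the next 9, then 8.
That product is 10 × 9 × 8 = 720.

720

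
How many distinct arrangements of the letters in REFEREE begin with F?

15

With the first slot taken by F, it remains to arrange the other 6 letters (REEREE).
Those 6 letters have E appearing 4 times and R appearing twice, giving (6)!/(4!·2!) = 15.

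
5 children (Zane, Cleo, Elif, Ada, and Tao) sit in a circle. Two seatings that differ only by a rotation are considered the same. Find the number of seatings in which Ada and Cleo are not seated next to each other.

12

Without the restriction there are (4)! = 24 seatings.
Seatings with Ada beside Cleo: treat them as a block with 2 internal orders, giving 2 × (3)! = 12.
Subtracting, 24 − 12 = 12.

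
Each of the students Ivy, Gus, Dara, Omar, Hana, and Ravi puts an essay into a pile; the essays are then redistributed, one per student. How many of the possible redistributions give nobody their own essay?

Count assignments avoiding every fixed point. For any j of the 6 students fixed to their own essay, the other 6−j can be arranged in (6−j)! ways.
By inclusion–exclusion this is Σ_{j=0}^{6} (−1)^j C(6,j)·(6−j)!.
Computing: 720 − 720 + 360 − 120 + 30 − 6 + 1 = 265.

265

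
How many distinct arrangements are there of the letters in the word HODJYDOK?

10080

The 8 letters of HODJYDOK have repeats: D appearing twice and O appearing twice.
Dividing 8! = 40320 by 2!·2! = 4 for the repeated letters gives 10080.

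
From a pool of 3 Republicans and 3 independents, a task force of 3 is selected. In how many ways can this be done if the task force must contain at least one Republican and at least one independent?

18

With no constraint there are C(6,3) = 20 possible selections.
Selections missing a whole group: no Republicans → C(3,3) = 1; no independents → C(3,3) = 1.
Both groups omitted at once is impossible, so 20 − 2 = 18.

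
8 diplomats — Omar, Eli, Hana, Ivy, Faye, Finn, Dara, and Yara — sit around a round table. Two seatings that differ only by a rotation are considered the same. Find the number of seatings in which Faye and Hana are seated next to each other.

Treat {Faye, Hana} as one unit (2 internal orders) and seat the resulting 7 units around the table: (6)! circular arrangements.
So 2 × (6)! = 2 × 720 = 1440.

1440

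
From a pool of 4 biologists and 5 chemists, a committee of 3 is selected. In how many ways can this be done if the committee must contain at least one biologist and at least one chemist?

70

Unrestricted: C(9,3) = 84 ways to pick any 3 of the 9.
Selections missing a whole group: no biologists → C(5,3) = 10; no chemists → C(4,3) = 4.
Both groups omitted at once is impossible, so 84 − 14 = 70.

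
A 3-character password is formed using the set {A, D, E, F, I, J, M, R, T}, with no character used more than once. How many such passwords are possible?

This is a permutation of 3 out of 9: P(9,3) = 9!/6!.
That product is 9 × 8 × 7 = 504.

504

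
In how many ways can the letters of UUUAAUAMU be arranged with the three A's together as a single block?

Treat the 3 copies of A as a single block. The multiset to arrange is then {AAA, M, U, U, U, U, U}, 7 items in all.
That gives (7)!/(5!) = 42 arrangements.

42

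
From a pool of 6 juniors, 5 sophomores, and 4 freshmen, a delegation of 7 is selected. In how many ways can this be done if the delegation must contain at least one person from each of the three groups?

5949

Total 7-person selections from all 15: C(15,7) = 6435.
Subtract selections that omit an entire group: no juniors → C(9,7) = 36; no sophomores → C(10,7) = 120; no freshmen → C(11,7) = 330.
Add back selections omitting two groups (i.e. drawn from a single group): C(6,7) + C(5,7) + C(4,7) = 0.
By inclusion–exclusion: 6435 − 486 + 0 = 5949.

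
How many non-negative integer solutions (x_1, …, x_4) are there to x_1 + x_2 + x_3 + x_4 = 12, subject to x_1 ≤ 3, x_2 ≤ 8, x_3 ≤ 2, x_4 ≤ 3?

29

By stars and bars, unrestricted non-negative solutions to x_1+…+x_4 = 12 number C(12+3,3) = 455.
Subtract solutions that violate a single cap (substitute x_i' = x_i − (cap_i+1)): x_1 ≥ 4 gives C(11,3) = 165; x_2 ≥ 9 gives C(6,3) = 20; x_3 ≥ 3 gives C(12,3) = 220; x_4 ≥ 4 gives C(11,3) = 165. Together 570.
Add back pairs where two caps are both exceeded: 0 + 56 + 35 + 1 + 0 + 56 = 148.
Subtract triples: 0 + 0 + 4 + 0 = 4.
By inclusion–exclusion the count is 455 − 570 + 148 − 4 = 29.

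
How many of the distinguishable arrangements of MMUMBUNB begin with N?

210

Fix N in the first position and arrange the remaining 7 letters.
Those 7 letters have B appearing twice, M appearing 3 times, and U appearing twice, giving (7)!/(3!·2!·2!) = 210.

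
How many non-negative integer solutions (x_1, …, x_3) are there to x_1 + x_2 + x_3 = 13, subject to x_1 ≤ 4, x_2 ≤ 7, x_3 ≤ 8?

Without the upper bounds there are C(15,2) = 105 ways to split 13 among 3 variables.
Subtract solutions that violate a single cap (substitute x_i' = x_i − (cap_i+1)): x_1 ≥ 5 gives C(10,2) = 45; x_2 ≥ 8 gives C(7,2) = 21; x_3 ≥ 9 gives C(6,2) = 15. Together 81.
Add back pairs where two caps are both exceeded: 1 + 0 + 0 = 1.
By inclusion–exclusion the count is 105 − 81 + 1 = 25.

25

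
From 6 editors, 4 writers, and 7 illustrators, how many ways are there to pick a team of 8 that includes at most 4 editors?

Split by how many editors are chosen (0 through 4).
Sum: C(6,0)·C(11,8) + C(6,1)·C(11,7) + C(6,2)·C(11,6) + C(6,3)·C(11,5) + C(6,4)·C(11,4) = 165 + 1980 + 6930 + 9240 + 4950 = 23265.

23265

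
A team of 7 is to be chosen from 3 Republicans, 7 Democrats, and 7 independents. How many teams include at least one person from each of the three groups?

15778

Total 7-person selections from all 17: C(17,7) = 19448.
Subtract selections that omit an entire group: no Republicans → C(14,7) = 3432; no Democrats → C(10,7) = 120; no independents → C(10,7) = 120.
Add back selections omitting two groups (i.e. drawn from a single group): C(3,7) + C(7,7) + C(7,7) = 2.
By inclusion–exclusion: 19448 − 3672 + 2 = 15778.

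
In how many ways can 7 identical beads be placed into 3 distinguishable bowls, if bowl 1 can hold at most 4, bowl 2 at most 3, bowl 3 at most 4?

14

By stars and bars, unrestricted non-negative solutions to x_1+…+x_3 = 7 number C(7+2,2) = 36.
Subtract solutions that violate a single cap (substitute x_i' = x_i − (cap_i+1)): x_1 ≥ 5 gives C(4,2) = 6; x_2 ≥ 4 gives C(5,2) = 10; x_3 ≥ 5 gives C(4,2) = 6. Together 22.
No two caps can be exceeded simultaneously, so the pair terms are all 0.
By inclusion–exclusion the count is 36 − 22 + 0 = 14.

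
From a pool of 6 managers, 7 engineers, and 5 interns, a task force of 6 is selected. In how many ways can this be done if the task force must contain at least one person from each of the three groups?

15470

Total 6-person selections from all 18: C(18,6) = 18564.
Subtract selections that omit an entire group: no managers → C(12,6) = 924; no engineers → C(11,6) = 462; no interns → C(13,6) = 1716.
Add back selections omitting two groups (i.e. drawn from a single group): C(6,6) + C(7,6) + C(5,6) = 8.
By inclusion–exclusion: 18564 − 3102 + 8 = 15470.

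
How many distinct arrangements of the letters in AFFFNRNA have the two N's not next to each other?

1260

Total arrangements of AFFFNRNA: 8!/(3!·2!·2!) = 1680.
Arrangements with the N's together: treat NN as one letter, giving (7)!/(3!·2!) = 420.
Hence 1680 − 420 = 1260.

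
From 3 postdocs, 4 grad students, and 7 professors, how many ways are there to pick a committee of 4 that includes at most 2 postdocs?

990

Split by how many postdocs are chosen (0 through 2).
Sum: C(3,0)·C(11,4) + C(3,1)·C(11,3) + C(3,2)·C(11,2) = 330 + 495 + 165 = 990.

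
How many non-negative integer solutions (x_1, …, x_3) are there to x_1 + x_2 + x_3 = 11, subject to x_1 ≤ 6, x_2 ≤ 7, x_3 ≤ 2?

Without the upper bounds there are C(13,2) = 78 ways to split 11 among 3 variables.
Subtract solutions that violate a single cap (substitute x_i' = x_i − (cap_i+1)): x_1 ≥ 7 gives C(6,2) = 15; x_2 ≥ 8 gives C(5,2) = 10; x_3 ≥ 3 gives C(10,2) = 45. Together 70.
Add back pairs where two caps are both exceeded: 0 + 3 + 1 = 4.
By inclusion–exclusion the count is 78 − 70 + 4 = 12.

12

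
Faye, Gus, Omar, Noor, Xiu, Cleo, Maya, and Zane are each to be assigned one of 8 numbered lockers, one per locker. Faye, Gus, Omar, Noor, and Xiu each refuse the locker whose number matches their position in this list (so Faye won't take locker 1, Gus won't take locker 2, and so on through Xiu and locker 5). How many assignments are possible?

21234

Let Aᵢ (for 1 ≤ i ≤ 5) be the placements that put person i in their forbidden locker. Any j of these fix j positions, leaving (8−j)! ways to fill the rest, and there are C(5,j) ways to pick which j.
By inclusion–exclusion, the number of valid placements is Σ_{j=0}^{5} (−1)^j C(5,j)·(8−j)!.
Computing: 40320 − 25200 + 7200 − 1200 + 120 − 6 = 21234.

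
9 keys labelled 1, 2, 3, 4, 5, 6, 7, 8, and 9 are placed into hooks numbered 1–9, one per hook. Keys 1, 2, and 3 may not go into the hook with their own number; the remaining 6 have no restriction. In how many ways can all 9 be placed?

256320

Let Aᵢ (for i ∈ {1, 2, 3}) be the placements that put key i in its forbidden hook. Any j of these fix j positions, leaving (9−j)! ways to fill the rest, and there are C(3,j) ways to pick which j.
By inclusion–exclusion, the number of valid placements is Σ_{j=0}^{3} (−1)^j C(3,j)·(9−j)!.
Computing: 362880 − 120960 + 15120 − 720 = 256320.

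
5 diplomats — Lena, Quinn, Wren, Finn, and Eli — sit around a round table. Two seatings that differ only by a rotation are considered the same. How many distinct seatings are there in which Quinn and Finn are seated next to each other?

12

Treat {Quinn, Finn} as one unit (2 internal orders) and seat the resulting 4 units around the table: (3)! circular arrangements.
So 2 × (3)! = 2 × 6 = 12.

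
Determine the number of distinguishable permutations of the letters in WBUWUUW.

140

The 7 letters of WBUWUUW have repeats: U appearing 3 times and W appearing 3 times.
Dividing 7! = 5040 by 3!·3! = 36 for the repeated letters gives 140.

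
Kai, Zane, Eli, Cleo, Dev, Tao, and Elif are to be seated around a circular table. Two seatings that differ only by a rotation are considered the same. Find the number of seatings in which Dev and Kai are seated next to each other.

Treat {Dev, Kai} as one unit (2 internal orders) and seat the resulting 6 units around the table: (5)! circular arrangements.
So 2 × (5)! = 2 × 120 = 240.

240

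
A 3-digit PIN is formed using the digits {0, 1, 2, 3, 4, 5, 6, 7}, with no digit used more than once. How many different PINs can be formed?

336

This is a permutation of 3 out of 8: P(8,3) = 8!/5!.
That product is 8 × 7 × 6 = 336.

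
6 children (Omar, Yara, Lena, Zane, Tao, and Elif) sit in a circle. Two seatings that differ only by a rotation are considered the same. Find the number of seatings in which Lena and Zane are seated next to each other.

Treat {Lena, Zane} as one unit (2 internal orders) and seat the resulting 5 units around the table: (4)! circular arrangements.
So 2 × (4)! = 2 × 24 = 48.

48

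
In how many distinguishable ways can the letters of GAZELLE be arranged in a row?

Letter multiplicities in GAZELLE: A×1, E×2, G×1, L×2, Z×1.
Dividing 7! = 5040 by 2!·2! = 4 for the repeated letters gives 1260.

1260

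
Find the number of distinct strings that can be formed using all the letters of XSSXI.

30

The 5 letters of XSSXI have repeats: S appearing twice and X appearing twice.
So there are 5! / (2!·2!) = 30 distinguishable arrangements.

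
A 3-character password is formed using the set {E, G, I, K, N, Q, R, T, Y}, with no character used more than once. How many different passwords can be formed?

504

With no repetition, fill the 3 characters in order: 9 choices, then 8, down to 7.
That product is 9 × 8 × 7 = 504.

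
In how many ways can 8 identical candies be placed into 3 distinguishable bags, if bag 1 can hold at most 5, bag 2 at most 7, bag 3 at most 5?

By stars and bars, unrestricted non-negative solutions to x_1+…+x_3 = 8 number C(8+2,2) = 45.
Subtract solutions that violate a single cap (substitute x_i' = x_i − (cap_i+1)): x_1 ≥ 6 gives C(4,2) = 6; x_2 ≥ 8 gives C(2,2) = 1; x_3 ≥ 6 gives C(4,2) = 6. Together 13.
No two caps can be exceeded simultaneously, so the pair terms are all 0.
By inclusion–exclusion the count is 45 − 13 + 0 = 32.

32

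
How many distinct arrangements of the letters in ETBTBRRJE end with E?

5040

With the last slot taken by E, it remains to arrange the other 8 letters (TBTBRRJE).
Those 8 letters have B appearing twice, R appearing twice, and T appearing twice, giving (8)!/(2!·2!·2!) = 5040.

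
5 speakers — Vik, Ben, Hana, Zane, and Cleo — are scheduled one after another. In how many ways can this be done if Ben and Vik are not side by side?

72

There are 5! = 120 arrangements in all. If Ben and Vik are adjacent, merging them into one block gives 2·(4)! = 48 arrangements.
So 120 − 48 = 72 arrangements keep them apart.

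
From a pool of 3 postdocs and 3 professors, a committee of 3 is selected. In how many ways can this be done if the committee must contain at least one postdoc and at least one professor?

Total 3-person selections from all 6: C(6,3) = 20.
Subtract selections that omit an entire group: no postdocs → C(3,3) = 1; no professors → C(3,3) = 1.
Both groups omitted at once is impossible, so 20 − 2 = 18.

18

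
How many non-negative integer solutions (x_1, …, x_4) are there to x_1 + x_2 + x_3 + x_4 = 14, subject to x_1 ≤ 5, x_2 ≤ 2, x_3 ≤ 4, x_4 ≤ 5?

Without the upper bounds there are C(17,3) = 680 ways to split 14 among 4 variables.
Subtract solutions that violate a single cap (substitute x_i' = x_i − (cap_i+1)): x_1 ≥ 6 gives C(11,3) = 165; x_2 ≥ 3 gives C(14,3) = 364; x_3 ≥ 5 gives C(12,3) = 220; x_4 ≥ 6 gives C(11,3) = 165. Together 914.
Add back pairs where two caps are both exceeded: 56 + 20 + 10 + 84 + 56 + 20 = 246.
Subtract triples: 1 + 0 + 0 + 1 = 2.
By inclusion–exclusion the count is 680 − 914 + 246 − 2 = 10.

10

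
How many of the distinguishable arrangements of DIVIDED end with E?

With the last slot taken by E, it remains to arrange the other 6 letters (DIVIDD).
Those 6 letters have D appearing 3 times and I appearing twice, giving (6)!/(3!·2!) = 60.

60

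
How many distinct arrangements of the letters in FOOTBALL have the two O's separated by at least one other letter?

There are 8!/(2!·2!) = 10080 arrangements of FOOTBALL in total.
Arrangements with the O's together: treat OO as one letter, giving (7)!/(2!) = 2520.
Subtracting, 10080 − 2520 = 7560 arrangements keep the O's apart.

7560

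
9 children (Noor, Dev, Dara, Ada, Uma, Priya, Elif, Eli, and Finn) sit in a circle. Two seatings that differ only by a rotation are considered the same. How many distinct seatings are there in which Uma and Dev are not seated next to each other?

30240

All circular seatings of 9 people number (8)! = 40320.
Seatings with Uma beside Dev: treat them as a block with 2 internal orders, giving 2 × (7)! = 10080.
Subtracting, 40320 − 10080 = 30240.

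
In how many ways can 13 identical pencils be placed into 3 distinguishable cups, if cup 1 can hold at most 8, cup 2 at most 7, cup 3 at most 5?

33

Without the upper bounds there are C(15,2) = 105 ways to split 13 among 3 cups.
Subtract solutions that violate a single cap (substitute x_i' = x_i − (cap_i+1)): x_1 ≥ 9 gives C(6,2) = 15; x_2 ≥ 8 gives C(7,2) = 21; x_3 ≥ 6 gives C(9,2) = 36. Together 72.
No two caps can be exceeded simultaneously, so the pair terms are all 0.
By inclusion–exclusion the count is 105 − 72 + 0 = 33.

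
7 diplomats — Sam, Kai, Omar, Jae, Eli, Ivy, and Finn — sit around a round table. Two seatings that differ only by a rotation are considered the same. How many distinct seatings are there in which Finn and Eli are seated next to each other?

240

Treat {Finn, Eli} as one unit (2 internal orders) and seat the resulting 6 units around the table: (5)! circular arrangements.
So 2 × (5)! = 2 × 120 = 240.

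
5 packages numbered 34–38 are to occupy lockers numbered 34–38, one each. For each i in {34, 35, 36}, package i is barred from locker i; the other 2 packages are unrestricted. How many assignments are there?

64

Let Aᵢ (for i ∈ {34, 35, 36}) be the placements that put package i in its forbidden locker. Any j of these fix j positions, leaving (5−j)! ways to fill the rest, and there are C(3,j) ways to pick which j.
By inclusion–exclusion, the number of valid placements is Σ_{j=0}^{3} (−1)^j C(3,j)·(5−j)!.
Computing: 120 − 72 + 18 − 2 = 64.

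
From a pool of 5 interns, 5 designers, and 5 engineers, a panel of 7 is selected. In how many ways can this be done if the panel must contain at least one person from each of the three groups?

Unrestricted: C(15,7) = 6435 ways to pick any 7 of the 15.
Selections missing a whole group: no interns → C(10,7) = 120; no designers → C(10,7) = 120; no engineers → C(10,7) = 120.
Add back selections omitting two groups (i.e. drawn from a single group): C(5,7) + C(5,7) + C(5,7) = 0.
By inclusion–exclusion: 6435 − 360 + 0 = 6075.

6075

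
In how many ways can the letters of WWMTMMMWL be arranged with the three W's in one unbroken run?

210

Treat the 3 copies of W as a single block. The multiset to arrange is then {WWW, L, M, M, M, M, T}, 7 items in all.
That gives (7)!/(4!) = 210 arrangements.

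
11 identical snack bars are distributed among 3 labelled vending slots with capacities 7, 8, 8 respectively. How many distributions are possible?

Ignoring the caps, the number of non-negative solutions to x_1+…+x_3 = 11 is C(13,2) = 78.
Subtract solutions that violate a single cap (substitute x_i' = x_i − (cap_i+1)): x_1 ≥ 8 gives C(5,2) = 10; x_2 ≥ 9 gives C(4,2) = 6; x_3 ≥ 9 gives C(4,2) = 6. Together 22.
No two caps can be exceeded simultaneously, so the pair terms are all 0.
By inclusion–exclusion the count is 78 − 22 + 0 = 56.

56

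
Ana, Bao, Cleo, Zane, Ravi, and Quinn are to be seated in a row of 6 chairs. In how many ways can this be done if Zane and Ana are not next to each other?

Of the 6! = 720 arrangements, those with Zane and Ana adjacent number 2 × 5! = 240 (treat the pair as a block with 2 internal orders).
Complementary counting: 720 − 240 = 480.

480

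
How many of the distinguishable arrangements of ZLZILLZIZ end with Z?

With the last slot taken by Z, it remains to arrange the other 8 letters (LZILLZIZ).
Those 8 letters have I appearing twice, L appearing 3 times, and Z appearing 3 times, giving (8)!/(3!·3!·2!) = 560.

560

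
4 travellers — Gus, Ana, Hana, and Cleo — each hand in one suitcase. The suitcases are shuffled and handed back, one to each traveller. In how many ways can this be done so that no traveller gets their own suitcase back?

Let Aᵢ be the assignments in which traveller i gets their own suitcase. We want the size of the complement of A₁∪…∪A_4.
By inclusion–exclusion this is Σ_{j=0}^{4} (−1)^j C(4,j)·(4−j)!.
Computing: 24 − 24 + 12 − 4 + 1 = 9.

9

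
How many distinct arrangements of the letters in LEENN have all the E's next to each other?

Treat the 2 copies of E as a single block. The multiset to arrange is then {EE, L, N, N}, 4 items in all.
That gives (4)!/(2!) = 12 arrangements.

12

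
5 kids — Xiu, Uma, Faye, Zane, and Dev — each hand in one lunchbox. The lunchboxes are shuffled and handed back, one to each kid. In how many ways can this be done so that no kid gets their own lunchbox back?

Let Aᵢ be the assignments in which kid i gets their own lunchbox. We want the size of the complement of A₁∪…∪A_5.
By inclusion–exclusion this is Σ_{j=0}^{5} (−1)^j C(5,j)·(5−j)!.
Computing: 120 − 120 + 60 − 20 + 5 − 1 = 44.

44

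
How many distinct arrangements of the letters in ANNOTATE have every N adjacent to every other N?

Treat the 2 copies of N as a single block. The multiset to arrange is then {NN, A, A, E, O, T, T}, 7 items in all.
That gives (7)!/(2!·2!) = 1260 arrangements.

1260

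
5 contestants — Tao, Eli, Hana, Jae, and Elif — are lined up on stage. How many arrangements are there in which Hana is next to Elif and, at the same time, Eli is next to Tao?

24

Treat {Hana,Elif} as one block (2 orders) and {Eli,Tao} as another (2 orders).
That leaves 3 units to arrange: 2 × 2 × 3! = 4 × 6 = 24.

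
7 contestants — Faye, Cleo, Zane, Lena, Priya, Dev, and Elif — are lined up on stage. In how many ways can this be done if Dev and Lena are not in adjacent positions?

3600

Of the 7! = 5040 arrangements, those with Dev and Lena adjacent number 2 × 6! = 1440 (treat the pair as a block with 2 internal orders).
Complementary counting: 5040 − 1440 = 3600.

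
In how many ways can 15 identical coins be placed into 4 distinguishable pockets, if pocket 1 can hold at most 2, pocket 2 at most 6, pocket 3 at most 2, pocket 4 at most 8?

By stars and bars, unrestricted non-negative solutions to x_1+…+x_4 = 15 number C(15+3,3) = 816.
Subtract solutions that violate a single cap (substitute x_i' = x_i − (cap_i+1)): x_1 ≥ 3 gives C(15,3) = 455; x_2 ≥ 7 gives C(11,3) = 165; x_3 ≥ 3 gives C(15,3) = 455; x_4 ≥ 9 gives C(9,3) = 84. Together 1159.
Add back pairs where two caps are both exceeded: 56 + 220 + 20 + 56 + 0 + 20 = 372.
Subtract triples: 10 + 0 + 1 + 0 = 11.
By inclusion–exclusion the count is 816 − 1159 + 372 − 11 = 18.

18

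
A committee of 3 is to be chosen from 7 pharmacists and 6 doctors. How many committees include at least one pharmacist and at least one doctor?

Total 3-person selections from all 13: C(13,3) = 286.
Subtract selections that omit an entire group: no pharmacists → C(6,3) = 20; no doctors → C(7,3) = 35.
Both groups omitted at once is impossible, so 286 − 55 = 231.

231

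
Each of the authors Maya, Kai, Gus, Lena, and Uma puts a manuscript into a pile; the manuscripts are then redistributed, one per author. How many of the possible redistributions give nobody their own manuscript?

Let Aᵢ be the assignments in which author i gets their own manuscript. We want the size of the complement of A₁∪…∪A_5.
By inclusion–exclusion this is Σ_{j=0}^{5} (−1)^j C(5,j)·(5−j)!.
Computing: 120 − 120 + 60 − 20 + 5 − 1 = 44.

44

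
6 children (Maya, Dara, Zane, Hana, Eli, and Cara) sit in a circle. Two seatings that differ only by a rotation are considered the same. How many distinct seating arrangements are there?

120

Around a circle, 6 distinct people have 6!/6 = (5)! = 120 rotationally distinct seatings.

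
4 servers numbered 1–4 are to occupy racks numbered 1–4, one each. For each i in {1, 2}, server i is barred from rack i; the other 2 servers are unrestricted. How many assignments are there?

Let Aᵢ (for i ∈ {1, 2}) be the placements that put server i in its forbidden rack. Any j of these fix j positions, leaving (4−j)! ways to fill the rest, and there are C(2,j) ways to pick which j.
By inclusion–exclusion, the number of valid placements is Σ_{j=0}^{2} (−1)^j C(2,j)·(4−j)!.
Computing: 24 − 12 + 2 = 14.

14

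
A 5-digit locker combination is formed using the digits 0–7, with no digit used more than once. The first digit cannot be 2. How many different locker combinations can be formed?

5880

The first digit has 8−1 = 7 choices (anything except 2).
The remaining 4 digits are filled from the other 7 symbols without repetition: 7 × 6 × 5 × 4 = 840.
Total: 7 × 840 = 5880.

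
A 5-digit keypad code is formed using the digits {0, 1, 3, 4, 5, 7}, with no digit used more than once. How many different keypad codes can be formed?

With no repetition, fill the 5 digits in order: 6 choices, then 5, down to 2.
6 × 5 × 4 × 3 × 2 = 720.

720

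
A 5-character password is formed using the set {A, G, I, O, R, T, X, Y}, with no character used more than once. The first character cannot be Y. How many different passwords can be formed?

The first character has 8−1 = 7 choices (anything except Y).
The remaining 4 characters are filled from the other 7 symbols without repetition: 7 × 6 × 5 × 4 = 840.
Total: 7 × 840 = 5880.

5880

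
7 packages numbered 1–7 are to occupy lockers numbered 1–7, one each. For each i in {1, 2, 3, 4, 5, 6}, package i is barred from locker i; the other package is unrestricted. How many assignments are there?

Let Aᵢ (for 1 ≤ i ≤ 6) be the placements that put package i in its forbidden locker. Any j of these fix j positions, leaving (7−j)! ways to fill the rest, and there are C(6,j) ways to pick which j.
By inclusion–exclusion, the number of valid placements is Σ_{j=0}^{6} (−1)^j C(6,j)·(7−j)!.
Computing: 5040 − 4320 + 1800 − 480 + 90 − 12 + 1 = 2119.

2119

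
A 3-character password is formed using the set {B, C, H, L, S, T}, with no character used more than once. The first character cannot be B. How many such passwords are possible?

The first character has 6−1 = 5 choices (anything except B).
The remaining 2 characters are filled from the other 5 symbols without repetition: 5 × 4 = 20.
Total: 5 × 20 = 100.

100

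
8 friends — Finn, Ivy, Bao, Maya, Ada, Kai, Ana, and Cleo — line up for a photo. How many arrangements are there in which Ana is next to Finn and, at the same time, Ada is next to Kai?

2880

Treat {Ana,Finn} as one block (2 orders) and {Ada,Kai} as another (2 orders).
That leaves 6 units to arrange: 2 × 2 × 6! = 4 × 720 = 2880.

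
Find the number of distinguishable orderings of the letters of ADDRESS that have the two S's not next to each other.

900

There are 7!/(2!·2!) = 1260 arrangements of ADDRESS in total.
If the two S's are adjacent, glue them into one block, leaving 6 items to arrange: (6)!/(2!) = 360 ways.
Hence 1260 − 360 = 900.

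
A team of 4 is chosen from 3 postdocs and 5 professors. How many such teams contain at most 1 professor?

5

Split by how many professors are chosen (0 through 1).
Sum: C(5,0)·C(3,4) + C(5,1)·C(3,3) = 0 + 5 = 5.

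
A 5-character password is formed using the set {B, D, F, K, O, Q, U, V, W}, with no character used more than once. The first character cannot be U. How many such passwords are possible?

The first character has 9−1 = 8 choices (anything except U).
The remaining 4 characters are filled from the other 8 symbols without repetition: 8 × 7 × 6 × 5 = 1680.
Total: 8 × 1680 = 13440.

13440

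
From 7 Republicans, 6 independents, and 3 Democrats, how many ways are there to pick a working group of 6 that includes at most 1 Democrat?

Split by how many Democrats are chosen (0 through 1).
Sum: C(3,0)·C(13,6) + C(3,1)·C(13,5) = 1716 + 3861 = 5577.

5577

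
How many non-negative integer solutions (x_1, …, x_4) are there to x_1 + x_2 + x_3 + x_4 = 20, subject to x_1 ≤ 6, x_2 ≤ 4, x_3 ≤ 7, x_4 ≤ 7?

35

Ignoring the caps, the number of non-negative solutions to x_1+…+x_4 = 20 is C(23,3) = 1771.
Subtract solutions that violate a single cap (substitute x_i' = x_i − (cap_i+1)): x_1 ≥ 7 gives C(16,3) = 560; x_2 ≥ 5 gives C(18,3) = 816; x_3 ≥ 8 gives C(15,3) = 455; x_4 ≥ 8 gives C(15,3) = 455. Together 2286.
Add back pairs where two caps are both exceeded: 165 + 56 + 56 + 120 + 120 + 35 = 552.
Subtract triples: 1 + 1 + 0 + 0 = 2.
By inclusion–exclusion the count is 1771 − 2286 + 552 − 2 = 35.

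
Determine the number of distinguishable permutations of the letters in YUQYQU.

90

The 6 letters of YUQYQU have repeats: Q appearing twice, U appearing twice, and Y appearing twice.
The number of distinct arrangements is 6!/(2!·2!·2!) = 720/8 = 90.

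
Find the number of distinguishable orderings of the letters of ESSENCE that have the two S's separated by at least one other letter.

There are 7!/(3!·2!) = 420 arrangements of ESSENCE in total.
Arrangements with the S's together: treat SS as one letter, giving (6)!/(3!) = 120.
Hence 420 − 120 = 300.

300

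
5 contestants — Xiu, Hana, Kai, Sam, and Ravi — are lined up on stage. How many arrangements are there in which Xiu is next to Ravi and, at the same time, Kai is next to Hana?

Treat {Xiu,Ravi} as one block (2 orders) and {Kai,Hana} as another (2 orders).
That leaves 3 units to arrange: 2 × 2 × 3! = 4 × 6 = 24.

24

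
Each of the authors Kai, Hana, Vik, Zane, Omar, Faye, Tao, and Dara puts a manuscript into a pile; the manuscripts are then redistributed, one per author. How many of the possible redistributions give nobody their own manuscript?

Let Aᵢ be the assignments in which author i gets their own manuscript. We want the size of the complement of A₁∪…∪A_8.
By inclusion–exclusion this is Σ_{j=0}^{8} (−1)^j C(8,j)·(8−j)!.
Computing: 40320 − 40320 + 20160 − 6720 + 1680 − 336 + 56 − 8 + 1 = 14833.

14833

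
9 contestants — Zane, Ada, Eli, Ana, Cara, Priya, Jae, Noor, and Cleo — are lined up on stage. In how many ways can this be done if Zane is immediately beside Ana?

80640

Place the 7 others and the Zane-Ana pair as 8 objects in a line; the pair has 2 internal arrangements.
So the count is 2·(8)! = 80640.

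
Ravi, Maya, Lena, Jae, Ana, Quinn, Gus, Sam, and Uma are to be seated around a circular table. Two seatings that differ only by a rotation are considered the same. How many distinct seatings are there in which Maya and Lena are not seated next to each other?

All circular seatings of 9 people number (8)! = 40320.
Those with Maya next to Lena: fuse the pair into one unit and seat 8 units around a circle — 2·(7)! = 10080.
Subtracting, 40320 − 10080 = 30240.

30240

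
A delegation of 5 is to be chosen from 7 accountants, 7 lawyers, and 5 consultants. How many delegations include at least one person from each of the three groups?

With no constraint there are C(19,5) = 11628 possible selections.
Selections missing a whole group: no accountants → C(12,5) = 792; no lawyers → C(12,5) = 792; no consultants → C(14,5) = 2002.
Add back selections omitting two groups (i.e. drawn from a single group): C(7,5) + C(7,5) + C(5,5) = 43.
By inclusion–exclusion: 11628 − 3586 + 43 = 8085.

8085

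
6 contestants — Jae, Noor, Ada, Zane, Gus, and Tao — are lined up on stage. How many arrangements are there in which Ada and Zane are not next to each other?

Of the 6! = 720 arrangements, those with Ada and Zane adjacent number 2 × 5! = 240 (treat the pair as a block with 2 internal orders).
Complementary counting: 720 − 240 = 480.

480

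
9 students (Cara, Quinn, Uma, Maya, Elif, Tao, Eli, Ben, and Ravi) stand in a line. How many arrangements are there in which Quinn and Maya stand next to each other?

Treat {Quinn, Maya} as a single unit. There are 8 units to order, and the pair itself can be ordered 2 ways.
That gives 2 × 8! = 2 × 40320 = 80640.

80640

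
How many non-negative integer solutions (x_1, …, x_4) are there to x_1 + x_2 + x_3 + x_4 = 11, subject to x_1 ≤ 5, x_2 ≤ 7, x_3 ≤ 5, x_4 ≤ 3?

Ignoring the caps, the number of non-negative solutions to x_1+…+x_4 = 11 is C(14,3) = 364.
Subtract solutions that violate a single cap (substitute x_i' = x_i − (cap_i+1)): x_1 ≥ 6 gives C(8,3) = 56; x_2 ≥ 8 gives C(6,3) = 20; x_3 ≥ 6 gives C(8,3) = 56; x_4 ≥ 4 gives C(10,3) = 120. Together 252.
Add back pairs where two caps are both exceeded: 0 + 0 + 4 + 0 + 0 + 4 = 8.
By inclusion–exclusion the count is 364 − 252 + 8 = 120.

120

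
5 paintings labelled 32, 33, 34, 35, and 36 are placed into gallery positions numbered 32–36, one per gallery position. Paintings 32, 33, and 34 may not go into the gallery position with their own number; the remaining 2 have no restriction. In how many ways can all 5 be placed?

Let Aᵢ (for i ∈ {32, 33, 34}) be the placements that put painting i in its forbidden gallery position. Any j of these fix j positions, leaving (5−j)! ways to fill the rest, and there are C(3,j) ways to pick which j.
By inclusion–exclusion, the number of valid placements is Σ_{j=0}^{3} (−1)^j C(3,j)·(5−j)!.
Computing: 120 − 72 + 18 − 2 = 64.

64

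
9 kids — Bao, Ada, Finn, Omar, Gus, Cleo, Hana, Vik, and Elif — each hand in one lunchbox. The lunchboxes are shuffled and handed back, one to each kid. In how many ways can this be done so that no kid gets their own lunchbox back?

133496

Count assignments avoiding every fixed point. For any j of the 9 kids fixed to their own lunchbox, the other 9−j can be arranged in (9−j)! ways.
By inclusion–exclusion this is Σ_{j=0}^{9} (−1)^j C(9,j)·(9−j)!.
Computing: 362880 − 362880 + 181440 − 60480 + 15120 − 3024 + 504 − 72 + 9 − 1 = 133496.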